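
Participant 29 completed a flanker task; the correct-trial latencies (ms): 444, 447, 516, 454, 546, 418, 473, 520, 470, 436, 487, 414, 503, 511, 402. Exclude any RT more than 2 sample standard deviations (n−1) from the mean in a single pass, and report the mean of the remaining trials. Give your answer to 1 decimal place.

n = 15, ΣRT = 7041, M = 469.400
Σ(x−M)² = 26535.60; s = √(26535.60/14) = 43.536
Cutoffs: 469.400 ± 2·43.536 → [382.3, 556.5]
No RTs fall outside the cutoffs; all 15 retained. Mean = 7041/15 = 469.400

469.4 ms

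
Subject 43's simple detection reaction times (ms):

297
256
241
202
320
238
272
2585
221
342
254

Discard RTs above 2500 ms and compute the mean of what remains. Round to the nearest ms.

Excluded: 2585
Retained (n=10): Σ = 2643
Mean = 2643/10 = 264.3000

264 ms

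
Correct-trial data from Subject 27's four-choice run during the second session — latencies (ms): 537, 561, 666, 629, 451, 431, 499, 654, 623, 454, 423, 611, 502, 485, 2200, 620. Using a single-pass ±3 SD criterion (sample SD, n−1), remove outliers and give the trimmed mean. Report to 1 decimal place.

n = 16, ΣRT = 10346, M = 646.625
Σ(x−M)² = 2676307.75; s = √(2676307.75/15) = 422.399
Cutoffs: 646.625 ± 3·422.399 → [-620.6, 1913.8]
Outside: 2200 → excluded.
Retained (n=15): Σ = 8146, mean = 8146/15 = 543.067

543.1 ms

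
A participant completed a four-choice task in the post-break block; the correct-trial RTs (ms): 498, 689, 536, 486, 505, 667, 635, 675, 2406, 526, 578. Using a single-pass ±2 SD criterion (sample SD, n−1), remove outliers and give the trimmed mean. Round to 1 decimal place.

n = 11, ΣRT = 8201, M = 745.545
Σ(x−M)² = 3090358.73; s = √(3090358.73/10) = 555.910
Cutoffs: 745.545 ± 2·555.910 → [-366.3, 1857.4]
Outside: 2406 → excluded.
Retained (n=10): Σ = 5795, mean = 5795/10 = 579.500

579.5 ms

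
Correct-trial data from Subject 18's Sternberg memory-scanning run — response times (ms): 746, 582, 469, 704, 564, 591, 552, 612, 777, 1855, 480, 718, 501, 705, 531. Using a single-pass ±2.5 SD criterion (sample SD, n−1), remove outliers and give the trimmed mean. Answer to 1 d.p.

609.4 ms

n = 15, ΣRT = 10387, M = 692.467
Σ(x−M)² = 1585455.73; s = √(1585455.73/14) = 336.522
Cutoffs: 692.467 ± 2.5·336.522 → [-148.8, 1533.8]
Outside: 1855 → excluded.
Retained (n=14): Σ = 8532, mean = 8532/14 = 609.429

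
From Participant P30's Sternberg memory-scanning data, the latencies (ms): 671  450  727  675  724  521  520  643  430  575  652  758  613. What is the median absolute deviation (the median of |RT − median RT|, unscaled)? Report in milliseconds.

Sorted: 430, 450, 520, 521, 575, 613, 643, 652, 671, 675, 724, 727, 758 → median = 643
|x − 643|: 28, 193, 84, 32, 81, 122, 123, 0, 213, 68, 9, 115, 30
Sorted deviations: 0, 9, 28, 30, 32, 68, 81, 84, 115, 122, 123, 193, 213 → MAD = 81

81 ms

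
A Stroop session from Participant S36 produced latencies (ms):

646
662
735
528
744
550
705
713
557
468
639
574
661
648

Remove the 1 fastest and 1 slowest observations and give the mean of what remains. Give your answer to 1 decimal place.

Sorted: 468, 528, 550, 557, 574, 639, 646, 648, 661, 662, 705, 713, 735, 744
Drop lowest 1 (468) and highest 1 (744)
Remaining (n=12): Σ = 7618, mean = 7618/12 = 634.833

634.8 ms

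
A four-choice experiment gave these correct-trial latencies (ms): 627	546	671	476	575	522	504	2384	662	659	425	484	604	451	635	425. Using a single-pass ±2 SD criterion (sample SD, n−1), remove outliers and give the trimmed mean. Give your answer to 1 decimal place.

n = 16, ΣRT = 10650, M = 665.625
Σ(x−M)² = 3259209.75; s = √(3259209.75/15) = 466.134
Cutoffs: 665.625 ± 2·466.134 → [-266.6, 1597.9]
Outside: 2384 → excluded.
Retained (n=15): Σ = 8266, mean = 8266/15 = 551.067

551.1 ms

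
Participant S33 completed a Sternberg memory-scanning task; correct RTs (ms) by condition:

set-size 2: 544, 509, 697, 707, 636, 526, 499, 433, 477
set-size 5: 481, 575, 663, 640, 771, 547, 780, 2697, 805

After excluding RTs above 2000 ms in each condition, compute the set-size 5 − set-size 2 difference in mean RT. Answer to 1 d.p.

99.1 ms

set-size 5: exclude 2697
M(set-size 2) = 5028/9 = 558.667
M(set-size 5) = 5262/8 = 657.750
Difference = 657.750 − 558.667 = 99.083 ms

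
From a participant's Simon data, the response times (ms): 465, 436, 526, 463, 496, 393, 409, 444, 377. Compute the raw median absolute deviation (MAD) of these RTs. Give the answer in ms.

35 ms

Sorted: 377, 393, 409, 436, 444, 463, 465, 496, 526 → median = 444
|x − 444|: 21, 8, 82, 19, 52, 51, 35, 0, 67
Sorted deviations: 0, 8, 19, 21, 35, 51, 52, 67, 82 → MAD = 35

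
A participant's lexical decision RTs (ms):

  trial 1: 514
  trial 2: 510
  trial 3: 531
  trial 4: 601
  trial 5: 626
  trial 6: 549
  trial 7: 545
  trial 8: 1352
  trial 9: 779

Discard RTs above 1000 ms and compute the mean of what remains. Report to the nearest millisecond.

Excluded: 1352
Retained (n=8): Σ = 4655
Mean = 4655/8 = 581.8750

582 ms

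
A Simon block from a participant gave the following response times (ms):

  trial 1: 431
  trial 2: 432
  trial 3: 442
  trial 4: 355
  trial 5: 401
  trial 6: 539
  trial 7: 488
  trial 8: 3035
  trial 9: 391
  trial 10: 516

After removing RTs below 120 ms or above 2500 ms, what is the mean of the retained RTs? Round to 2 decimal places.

Excluded: 3035
Retained (n=9): Σ = 3995
Mean = 3995/9 = 443.8889

443.89 ms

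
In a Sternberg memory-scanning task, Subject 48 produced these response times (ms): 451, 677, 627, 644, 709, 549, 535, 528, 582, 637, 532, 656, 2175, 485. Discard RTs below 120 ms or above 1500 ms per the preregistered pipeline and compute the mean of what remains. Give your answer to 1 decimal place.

Excluded: 2175
Retained (n=13): Σ = 7612
Mean = 7612/13 = 585.5385

585.5 ms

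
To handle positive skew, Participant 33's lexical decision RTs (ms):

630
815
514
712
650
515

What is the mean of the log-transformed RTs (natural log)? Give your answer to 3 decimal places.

ln(RT): 6.4457, 6.7032, 6.2422, 6.5681, 6.4770, 6.2442
Σ ln(RT) = 38.6803
Mean = 38.6803/6 = 6.44672

6.447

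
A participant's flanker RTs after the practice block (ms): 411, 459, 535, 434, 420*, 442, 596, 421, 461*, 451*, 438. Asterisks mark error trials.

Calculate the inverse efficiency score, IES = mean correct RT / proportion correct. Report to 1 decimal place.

Correct trials (n=8): 411, 459, 535, 434, 442, 596, 421, 438
Mean correct RT = 3736/8 = 467.0000 ms
Proportion correct = 8/11
IES = 467.0000 / (8/11) = 642.125 ms

642.1 ms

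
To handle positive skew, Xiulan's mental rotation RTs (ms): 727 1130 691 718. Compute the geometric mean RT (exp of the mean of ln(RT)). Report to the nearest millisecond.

799 ms

ln(RT): 6.5889, 7.0300, 6.5381, 6.5765
Mean ln(RT) = 26.7335/4 = 6.68338
Geometric mean = exp(6.68338) = 799.01 ms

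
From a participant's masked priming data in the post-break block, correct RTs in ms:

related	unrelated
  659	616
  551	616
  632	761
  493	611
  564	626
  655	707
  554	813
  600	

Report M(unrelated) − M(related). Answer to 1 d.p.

90.1 ms

M(related) = 4708/8 = 588.500
M(unrelated) = 4750/7 = 678.571
Difference = 678.571 − 588.500 = 90.071 ms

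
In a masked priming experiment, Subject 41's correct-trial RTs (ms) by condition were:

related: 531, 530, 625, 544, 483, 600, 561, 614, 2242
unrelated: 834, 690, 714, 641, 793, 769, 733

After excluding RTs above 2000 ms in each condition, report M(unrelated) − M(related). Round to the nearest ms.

related: exclude 2242
M(related) = 4488/8 = 561.000
M(unrelated) = 5174/7 = 739.143
Difference = 739.143 − 561.000 = 178.143 ms

178 ms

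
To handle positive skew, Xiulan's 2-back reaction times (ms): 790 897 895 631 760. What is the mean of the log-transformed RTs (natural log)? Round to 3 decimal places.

6.670

ln(RT): 6.6720, 6.7991, 6.7968, 6.4473, 6.6333
Σ ln(RT) = 33.3485
Mean = 33.3485/5 = 6.66971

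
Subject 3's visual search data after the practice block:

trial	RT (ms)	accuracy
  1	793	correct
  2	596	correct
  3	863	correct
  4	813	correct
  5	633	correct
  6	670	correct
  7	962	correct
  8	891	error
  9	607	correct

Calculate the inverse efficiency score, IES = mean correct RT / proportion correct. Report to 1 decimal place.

Correct trials (n=8): 793, 596, 863, 813, 633, 670, 962, 607
Mean correct RT = 5937/8 = 742.1250 ms
Proportion correct = 8/9
IES = 742.1250 / (8/9) = 834.891 ms

834.9 ms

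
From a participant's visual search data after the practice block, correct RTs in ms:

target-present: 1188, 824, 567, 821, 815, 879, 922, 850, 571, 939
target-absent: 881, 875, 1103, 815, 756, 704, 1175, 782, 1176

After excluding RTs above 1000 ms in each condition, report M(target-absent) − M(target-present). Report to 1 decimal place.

3.5 ms

target-present: exclude 1188
target-absent: exclude 1103, 1175, 1176
M(target-present) = 7188/9 = 798.667
M(target-absent) = 4813/6 = 802.167
Difference = 802.167 − 798.667 = 3.500 ms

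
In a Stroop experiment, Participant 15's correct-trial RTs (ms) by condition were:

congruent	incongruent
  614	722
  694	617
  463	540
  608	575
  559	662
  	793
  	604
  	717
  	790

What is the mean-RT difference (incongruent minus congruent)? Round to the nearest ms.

81 ms

M(congruent) = 2938/5 = 587.600
M(incongruent) = 6020/9 = 668.889
Difference = 668.889 − 587.600 = 81.289 ms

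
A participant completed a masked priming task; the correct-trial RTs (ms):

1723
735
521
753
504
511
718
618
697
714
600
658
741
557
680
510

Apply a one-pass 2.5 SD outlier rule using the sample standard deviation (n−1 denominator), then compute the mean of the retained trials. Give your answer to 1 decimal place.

634.5 ms

n = 16, ΣRT = 11240, M = 702.500
Σ(x−M)² = 1234288.00; s = √(1234288.00/15) = 286.855
Cutoffs: 702.500 ± 2.5·286.855 → [-14.6, 1419.6]
Outside: 1723 → excluded.
Retained (n=15): Σ = 9517, mean = 9517/15 = 634.467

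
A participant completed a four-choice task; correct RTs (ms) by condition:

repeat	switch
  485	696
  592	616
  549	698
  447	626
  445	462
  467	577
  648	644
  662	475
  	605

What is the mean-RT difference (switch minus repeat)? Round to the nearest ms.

63 ms

M(repeat) = 4295/8 = 536.875
M(switch) = 5399/9 = 599.889
Difference = 599.889 − 536.875 = 63.014 ms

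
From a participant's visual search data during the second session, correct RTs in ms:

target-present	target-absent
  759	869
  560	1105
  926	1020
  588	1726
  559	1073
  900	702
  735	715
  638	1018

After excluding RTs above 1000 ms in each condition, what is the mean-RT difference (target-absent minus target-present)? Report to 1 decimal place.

target-absent: exclude 1105, 1020, 1726, 1073, 1018
M(target-present) = 5665/8 = 708.125
M(target-absent) = 2286/3 = 762.000
Difference = 762.000 − 708.125 = 53.875 ms

53.9 ms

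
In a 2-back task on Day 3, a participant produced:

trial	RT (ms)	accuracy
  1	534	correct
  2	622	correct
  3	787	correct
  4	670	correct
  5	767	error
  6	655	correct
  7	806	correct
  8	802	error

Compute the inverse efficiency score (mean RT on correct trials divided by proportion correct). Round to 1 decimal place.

Correct trials (n=6): 534, 622, 787, 670, 655, 806
Mean correct RT = 4074/6 = 679.0000 ms
Proportion correct = 6/8
IES = 679.0000 / (6/8) = 905.333 ms

905.3 ms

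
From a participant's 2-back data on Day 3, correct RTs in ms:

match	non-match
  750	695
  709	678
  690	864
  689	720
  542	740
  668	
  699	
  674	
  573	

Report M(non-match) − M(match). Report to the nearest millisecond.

M(match) = 5994/9 = 666.000
M(non-match) = 3697/5 = 739.400
Difference = 739.400 − 666.000 = 73.400 ms

73 ms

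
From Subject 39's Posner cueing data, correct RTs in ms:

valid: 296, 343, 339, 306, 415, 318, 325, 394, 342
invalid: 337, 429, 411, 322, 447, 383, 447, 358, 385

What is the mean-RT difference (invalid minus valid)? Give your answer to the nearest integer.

49 ms

M(valid) = 3078/9 = 342.000
M(invalid) = 3519/9 = 391.000
Difference = 391.000 − 342.000 = 49.000 ms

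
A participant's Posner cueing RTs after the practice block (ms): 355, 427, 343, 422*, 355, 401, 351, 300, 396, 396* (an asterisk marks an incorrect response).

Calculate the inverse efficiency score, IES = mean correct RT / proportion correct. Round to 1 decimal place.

457.5 ms

Correct trials (n=8): 355, 427, 343, 355, 401, 351, 300, 396
Mean correct RT = 2928/8 = 366.0000 ms
Proportion correct = 8/10
IES = 366.0000 / (8/10) = 457.500 ms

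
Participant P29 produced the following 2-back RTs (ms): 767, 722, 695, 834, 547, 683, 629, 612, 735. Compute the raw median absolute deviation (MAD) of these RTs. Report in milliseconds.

66 ms

Sorted: 547, 612, 629, 683, 695, 722, 735, 767, 834 → median = 695
|x − 695|: 72, 27, 0, 139, 148, 12, 66, 83, 40
Sorted deviations: 0, 12, 27, 40, 66, 72, 83, 139, 148 → MAD = 66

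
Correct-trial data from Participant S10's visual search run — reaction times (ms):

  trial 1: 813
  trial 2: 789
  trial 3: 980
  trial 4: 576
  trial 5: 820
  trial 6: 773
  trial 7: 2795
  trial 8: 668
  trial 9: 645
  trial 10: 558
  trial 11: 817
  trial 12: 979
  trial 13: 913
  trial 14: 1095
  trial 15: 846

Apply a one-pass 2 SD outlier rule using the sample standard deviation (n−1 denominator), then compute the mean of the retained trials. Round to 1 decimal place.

805.1 ms

n = 15, ΣRT = 14067, M = 937.800
Σ(x−M)² = 4013440.40; s = √(4013440.40/14) = 535.420
Cutoffs: 937.800 ± 2·535.420 → [-133.0, 2008.6]
Outside: 2795 → excluded.
Retained (n=14): Σ = 11272, mean = 11272/14 = 805.143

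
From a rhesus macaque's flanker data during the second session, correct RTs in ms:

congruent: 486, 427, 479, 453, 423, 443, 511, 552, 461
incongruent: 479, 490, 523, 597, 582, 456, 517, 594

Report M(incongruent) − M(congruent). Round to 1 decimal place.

59.2 ms

M(congruent) = 4235/9 = 470.556
M(incongruent) = 4238/8 = 529.750
Difference = 529.750 − 470.556 = 59.194 ms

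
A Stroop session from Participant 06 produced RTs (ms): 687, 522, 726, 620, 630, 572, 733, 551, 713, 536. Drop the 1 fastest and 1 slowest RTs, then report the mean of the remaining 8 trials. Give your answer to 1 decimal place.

629.4 ms

Sorted: 522, 536, 551, 572, 620, 630, 687, 713, 726, 733
Drop lowest 1 (522) and highest 1 (733)
Remaining (n=8): Σ = 5035, mean = 5035/8 = 629.375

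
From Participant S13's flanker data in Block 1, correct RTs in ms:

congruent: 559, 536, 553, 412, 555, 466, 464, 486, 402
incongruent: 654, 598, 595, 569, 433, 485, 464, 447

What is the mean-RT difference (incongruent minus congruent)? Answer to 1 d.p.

M(congruent) = 4433/9 = 492.556
M(incongruent) = 4245/8 = 530.625
Difference = 530.625 − 492.556 = 38.069 ms

38.1 ms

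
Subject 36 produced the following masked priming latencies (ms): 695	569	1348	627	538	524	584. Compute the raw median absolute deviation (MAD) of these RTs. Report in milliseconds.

46 ms

Sorted: 524, 538, 569, 584, 627, 695, 1348 → median = 584
|x − 584|: 111, 15, 764, 43, 46, 60, 0
Sorted deviations: 0, 15, 43, 46, 60, 111, 764 → MAD = 46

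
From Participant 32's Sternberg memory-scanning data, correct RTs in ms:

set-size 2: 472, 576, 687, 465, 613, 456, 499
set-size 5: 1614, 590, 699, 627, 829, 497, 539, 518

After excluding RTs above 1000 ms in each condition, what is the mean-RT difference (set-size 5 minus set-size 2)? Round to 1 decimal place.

set-size 5: exclude 1614
M(set-size 2) = 3768/7 = 538.286
M(set-size 5) = 4299/7 = 614.143
Difference = 614.143 − 538.286 = 75.857 ms

75.9 ms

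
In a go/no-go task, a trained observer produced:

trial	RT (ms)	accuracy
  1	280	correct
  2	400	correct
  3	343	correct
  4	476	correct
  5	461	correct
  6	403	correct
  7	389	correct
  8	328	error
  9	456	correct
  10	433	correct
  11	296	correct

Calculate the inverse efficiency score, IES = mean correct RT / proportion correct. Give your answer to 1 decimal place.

433.1 ms

Correct trials (n=10): 280, 400, 343, 476, 461, 403, 389, 456, 433, 296
Mean correct RT = 3937/10 = 393.7000 ms
Proportion correct = 10/11
IES = 393.7000 / (10/11) = 433.070 ms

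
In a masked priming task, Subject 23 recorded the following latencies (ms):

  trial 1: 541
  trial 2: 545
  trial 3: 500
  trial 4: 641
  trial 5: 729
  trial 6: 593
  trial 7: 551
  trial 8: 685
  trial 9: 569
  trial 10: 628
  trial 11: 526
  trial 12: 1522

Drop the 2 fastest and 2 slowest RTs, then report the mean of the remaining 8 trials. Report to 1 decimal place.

Sorted: 500, 526, 541, 545, 551, 569, 593, 628, 641, 685, 729, 1522
Drop lowest 2 (500, 526) and highest 2 (729, 1522)
Remaining (n=8): Σ = 4753, mean = 4753/8 = 594.125

594.1 ms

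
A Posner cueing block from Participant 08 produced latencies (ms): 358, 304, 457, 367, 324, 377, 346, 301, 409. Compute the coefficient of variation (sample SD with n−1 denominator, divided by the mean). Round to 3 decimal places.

0.140

n = 9, Σ = 3243, M = 360.3333
Σ(x−M)² = 20260.000; s = √(20260.000/8) = 50.3240
CV = 50.3240 / 360.3333 = 0.13966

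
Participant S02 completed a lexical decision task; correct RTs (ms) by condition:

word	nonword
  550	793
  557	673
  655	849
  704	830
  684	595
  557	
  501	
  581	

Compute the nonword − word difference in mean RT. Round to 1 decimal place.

M(word) = 4789/8 = 598.625
M(nonword) = 3740/5 = 748.000
Difference = 748.000 − 598.625 = 149.375 ms

149.4 ms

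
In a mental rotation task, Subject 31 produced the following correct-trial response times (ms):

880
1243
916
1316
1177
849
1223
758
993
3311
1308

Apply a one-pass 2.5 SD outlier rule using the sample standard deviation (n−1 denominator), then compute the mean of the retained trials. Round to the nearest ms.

n = 11, ΣRT = 13974, M = 1270.364
Σ(x−M)² = 4974356.55; s = √(4974356.55/10) = 705.291
Cutoffs: 1270.364 ± 2.5·705.291 → [-492.9, 3033.6]
Outside: 3311 → excluded.
Retained (n=10): Σ = 10663, mean = 10663/10 = 1066.300

1066 ms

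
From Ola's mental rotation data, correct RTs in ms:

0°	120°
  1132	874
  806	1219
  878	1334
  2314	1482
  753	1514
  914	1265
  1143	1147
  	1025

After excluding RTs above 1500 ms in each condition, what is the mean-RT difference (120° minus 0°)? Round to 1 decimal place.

254.6 ms

0°: exclude 2314
120°: exclude 1514
M(0°) = 5626/6 = 937.667
M(120°) = 8346/7 = 1192.286
Difference = 1192.286 − 937.667 = 254.619 ms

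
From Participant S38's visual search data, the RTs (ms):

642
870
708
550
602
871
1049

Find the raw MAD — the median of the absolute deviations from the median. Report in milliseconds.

158 ms

Sorted: 550, 602, 642, 708, 870, 871, 1049 → median = 708
|x − 708|: 66, 162, 0, 158, 106, 163, 341
Sorted deviations: 0, 66, 106, 158, 162, 163, 341 → MAD = 158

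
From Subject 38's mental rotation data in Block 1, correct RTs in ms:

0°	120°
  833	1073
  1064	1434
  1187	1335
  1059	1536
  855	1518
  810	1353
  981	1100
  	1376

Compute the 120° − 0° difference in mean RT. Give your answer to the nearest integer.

371 ms

M(0°) = 6789/7 = 969.857
M(120°) = 10725/8 = 1340.625
Difference = 1340.625 − 969.857 = 370.768 ms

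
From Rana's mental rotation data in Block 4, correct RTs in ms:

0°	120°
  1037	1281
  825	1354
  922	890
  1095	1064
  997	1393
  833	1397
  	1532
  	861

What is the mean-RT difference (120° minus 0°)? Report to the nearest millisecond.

M(0°) = 5709/6 = 951.500
M(120°) = 9772/8 = 1221.500
Difference = 1221.500 − 951.500 = 270.000 ms

270 ms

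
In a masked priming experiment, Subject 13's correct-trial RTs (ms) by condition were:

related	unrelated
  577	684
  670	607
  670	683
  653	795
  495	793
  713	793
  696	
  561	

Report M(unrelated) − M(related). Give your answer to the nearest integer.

M(related) = 5035/8 = 629.375
M(unrelated) = 4355/6 = 725.833
Difference = 725.833 − 629.375 = 96.458 ms

96 ms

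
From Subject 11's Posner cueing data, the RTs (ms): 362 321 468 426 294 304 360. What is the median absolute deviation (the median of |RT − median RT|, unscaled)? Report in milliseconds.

56 ms

Sorted: 294, 304, 321, 360, 362, 426, 468 → median = 360
|x − 360|: 2, 39, 108, 66, 66, 56, 0
Sorted deviations: 0, 2, 39, 56, 66, 66, 108 → MAD = 56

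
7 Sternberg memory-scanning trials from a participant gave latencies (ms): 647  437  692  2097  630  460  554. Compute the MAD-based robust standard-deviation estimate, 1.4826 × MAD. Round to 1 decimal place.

112.7 ms

Sorted: 437, 460, 554, 630, 647, 692, 2097 → median = 630
|x − 630| sorted: 0, 17, 62, 76, 170, 193, 1467 → MAD = 76
Robust SD ≈ 1.4826 × 76 = 112.678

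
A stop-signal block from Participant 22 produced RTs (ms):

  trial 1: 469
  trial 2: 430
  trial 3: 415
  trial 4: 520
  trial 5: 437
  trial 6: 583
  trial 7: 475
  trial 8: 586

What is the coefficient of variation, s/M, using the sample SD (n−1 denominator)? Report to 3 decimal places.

0.137

n = 8, Σ = 3915, M = 489.3750
Σ(x−M)² = 31461.875; s = √(31461.875/7) = 67.0414
CV = 67.0414 / 489.3750 = 0.13699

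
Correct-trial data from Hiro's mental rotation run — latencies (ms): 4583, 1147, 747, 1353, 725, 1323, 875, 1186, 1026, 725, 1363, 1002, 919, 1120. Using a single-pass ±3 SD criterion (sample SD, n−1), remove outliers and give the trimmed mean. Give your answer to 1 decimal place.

1039.3 ms

n = 14, ΣRT = 18094, M = 1292.429
Σ(x−M)² = 12310123.43; s = √(12310123.43/13) = 973.105
Cutoffs: 1292.429 ± 3·973.105 → [-1626.9, 4211.7]
Outside: 4583 → excluded.
Retained (n=13): Σ = 13511, mean = 13511/13 = 1039.308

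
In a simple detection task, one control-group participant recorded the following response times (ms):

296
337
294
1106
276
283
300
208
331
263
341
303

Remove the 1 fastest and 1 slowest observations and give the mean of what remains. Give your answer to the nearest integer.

302 ms

Sorted: 208, 263, 276, 283, 294, 296, 300, 303, 331, 337, 341, 1106
Drop lowest 1 (208) and highest 1 (1106)
Remaining (n=10): Σ = 3024, mean = 3024/10 = 302.400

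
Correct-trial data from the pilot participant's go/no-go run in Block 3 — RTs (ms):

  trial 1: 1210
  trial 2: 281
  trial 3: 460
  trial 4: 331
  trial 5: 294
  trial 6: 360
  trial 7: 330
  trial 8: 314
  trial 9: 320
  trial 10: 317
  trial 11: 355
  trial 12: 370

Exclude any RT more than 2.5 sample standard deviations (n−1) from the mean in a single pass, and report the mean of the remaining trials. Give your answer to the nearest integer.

339 ms

n = 12, ΣRT = 4942, M = 411.833
Σ(x−M)² = 718287.67; s = √(718287.67/11) = 255.536
Cutoffs: 411.833 ± 2.5·255.536 → [-227.0, 1050.7]
Outside: 1210 → excluded.
Retained (n=11): Σ = 3732, mean = 3732/11 = 339.273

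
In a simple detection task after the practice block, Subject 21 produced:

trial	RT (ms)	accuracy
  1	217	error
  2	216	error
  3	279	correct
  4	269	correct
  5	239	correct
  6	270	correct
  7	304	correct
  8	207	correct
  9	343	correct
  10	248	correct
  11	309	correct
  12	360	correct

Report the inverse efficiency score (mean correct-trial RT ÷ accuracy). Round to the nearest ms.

Correct trials (n=10): 279, 269, 239, 270, 304, 207, 343, 248, 309, 360
Mean correct RT = 2828/10 = 282.8000 ms
Proportion correct = 10/12
IES = 282.8000 / (10/12) = 339.360 ms

339 ms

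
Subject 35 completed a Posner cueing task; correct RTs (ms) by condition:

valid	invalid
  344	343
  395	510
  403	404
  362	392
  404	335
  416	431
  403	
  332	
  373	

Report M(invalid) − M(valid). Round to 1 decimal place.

21.2 ms

M(valid) = 3432/9 = 381.333
M(invalid) = 2415/6 = 402.500
Difference = 402.500 − 381.333 = 21.167 ms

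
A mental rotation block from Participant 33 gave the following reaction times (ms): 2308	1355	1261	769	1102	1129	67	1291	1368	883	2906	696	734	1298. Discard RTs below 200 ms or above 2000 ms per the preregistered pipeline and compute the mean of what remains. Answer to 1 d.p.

Excluded: 67, 2308, 2906
Retained (n=11): Σ = 11886
Mean = 11886/11 = 1080.5455

1080.5 ms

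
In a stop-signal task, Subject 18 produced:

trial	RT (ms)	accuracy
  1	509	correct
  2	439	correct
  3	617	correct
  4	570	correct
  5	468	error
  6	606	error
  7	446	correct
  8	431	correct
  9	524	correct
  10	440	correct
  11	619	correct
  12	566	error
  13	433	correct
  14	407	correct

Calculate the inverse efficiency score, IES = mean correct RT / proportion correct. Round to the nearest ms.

629 ms

Correct trials (n=11): 509, 439, 617, 570, 446, 431, 524, 440, 619, 433, 407
Mean correct RT = 5435/11 = 494.0909 ms
Proportion correct = 11/14
IES = 494.0909 / (11/14) = 628.843 ms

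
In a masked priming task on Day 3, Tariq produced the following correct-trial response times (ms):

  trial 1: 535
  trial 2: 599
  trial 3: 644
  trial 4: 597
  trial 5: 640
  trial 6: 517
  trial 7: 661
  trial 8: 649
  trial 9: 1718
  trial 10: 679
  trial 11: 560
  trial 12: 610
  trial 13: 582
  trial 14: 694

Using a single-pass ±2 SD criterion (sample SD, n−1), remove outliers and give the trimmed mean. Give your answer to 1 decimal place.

n = 14, ΣRT = 9685, M = 691.786
Σ(x−M)² = 1169862.36; s = √(1169862.36/13) = 299.982
Cutoffs: 691.786 ± 2·299.982 → [91.8, 1291.8]
Outside: 1718 → excluded.
Retained (n=13): Σ = 7967, mean = 7967/13 = 612.846

612.8 ms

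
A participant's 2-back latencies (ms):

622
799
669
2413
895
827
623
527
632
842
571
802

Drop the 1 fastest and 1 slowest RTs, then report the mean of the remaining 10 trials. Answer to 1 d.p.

Sorted: 527, 571, 622, 623, 632, 669, 799, 802, 827, 842, 895, 2413
Drop lowest 1 (527) and highest 1 (2413)
Remaining (n=10): Σ = 7282, mean = 7282/10 = 728.200

728.2 ms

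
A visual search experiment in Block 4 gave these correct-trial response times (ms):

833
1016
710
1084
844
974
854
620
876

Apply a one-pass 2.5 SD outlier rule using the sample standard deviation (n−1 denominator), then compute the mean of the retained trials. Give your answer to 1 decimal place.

n = 9, ΣRT = 7811, M = 867.889
Σ(x−M)² = 168324.89; s = √(168324.89/8) = 145.054
Cutoffs: 867.889 ± 2.5·145.054 → [505.3, 1230.5]
No RTs fall outside the cutoffs; all 9 retained. Mean = 7811/9 = 867.889

867.9 ms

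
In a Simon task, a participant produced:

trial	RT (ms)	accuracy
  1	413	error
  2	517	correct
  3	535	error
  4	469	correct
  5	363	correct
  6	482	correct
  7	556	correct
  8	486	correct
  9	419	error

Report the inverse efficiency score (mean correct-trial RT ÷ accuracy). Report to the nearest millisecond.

Correct trials (n=6): 517, 469, 363, 482, 556, 486
Mean correct RT = 2873/6 = 478.8333 ms
Proportion correct = 6/9
IES = 478.8333 / (6/9) = 718.250 ms

718 ms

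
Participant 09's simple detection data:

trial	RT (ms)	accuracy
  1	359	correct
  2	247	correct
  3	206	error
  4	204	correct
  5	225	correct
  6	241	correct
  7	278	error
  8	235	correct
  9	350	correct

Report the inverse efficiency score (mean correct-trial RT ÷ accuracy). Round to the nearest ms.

Correct trials (n=7): 359, 247, 204, 225, 241, 235, 350
Mean correct RT = 1861/7 = 265.8571 ms
Proportion correct = 7/9
IES = 265.8571 / (7/9) = 341.816 ms

342 ms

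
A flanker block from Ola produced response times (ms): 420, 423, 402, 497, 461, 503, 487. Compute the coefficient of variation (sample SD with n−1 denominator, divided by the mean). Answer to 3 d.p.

n = 7, Σ = 3193, M = 456.1429
Σ(x−M)² = 10176.857; s = √(10176.857/6) = 41.1843
CV = 41.1843 / 456.1429 = 0.09029

0.090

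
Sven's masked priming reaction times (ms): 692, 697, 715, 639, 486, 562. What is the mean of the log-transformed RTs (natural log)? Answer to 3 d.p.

ln(RT): 6.5396, 6.5468, 6.5723, 6.4599, 6.1862, 6.3315
Σ ln(RT) = 38.6363
Mean = 38.6363/6 = 6.43938

6.439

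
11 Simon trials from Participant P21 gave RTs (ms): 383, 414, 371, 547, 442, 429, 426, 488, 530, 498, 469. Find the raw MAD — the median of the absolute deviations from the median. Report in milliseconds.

Sorted: 371, 383, 414, 426, 429, 442, 469, 488, 498, 530, 547 → median = 442
|x − 442|: 59, 28, 71, 105, 0, 13, 16, 46, 88, 56, 27
Sorted deviations: 0, 13, 16, 27, 28, 46, 56, 59, 71, 88, 105 → MAD = 46

46 ms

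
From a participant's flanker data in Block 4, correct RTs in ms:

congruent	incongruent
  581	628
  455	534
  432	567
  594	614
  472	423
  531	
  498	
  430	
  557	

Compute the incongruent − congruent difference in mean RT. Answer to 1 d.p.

47.6 ms

M(congruent) = 4550/9 = 505.556
M(incongruent) = 2766/5 = 553.200
Difference = 553.200 − 505.556 = 47.644 ms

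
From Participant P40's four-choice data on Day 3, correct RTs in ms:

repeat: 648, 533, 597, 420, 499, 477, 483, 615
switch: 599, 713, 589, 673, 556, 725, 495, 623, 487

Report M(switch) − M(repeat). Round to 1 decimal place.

72.7 ms

M(repeat) = 4272/8 = 534.000
M(switch) = 5460/9 = 606.667
Difference = 606.667 − 534.000 = 72.667 ms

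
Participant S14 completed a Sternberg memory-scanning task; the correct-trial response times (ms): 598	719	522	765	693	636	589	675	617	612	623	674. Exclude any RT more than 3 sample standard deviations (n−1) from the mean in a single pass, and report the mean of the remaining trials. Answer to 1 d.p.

n = 12, ΣRT = 7723, M = 643.583
Σ(x−M)² = 46808.92; s = √(46808.92/11) = 65.233
Cutoffs: 643.583 ± 3·65.233 → [447.9, 839.3]
No RTs fall outside the cutoffs; all 12 retained. Mean = 7723/12 = 643.583

643.6 ms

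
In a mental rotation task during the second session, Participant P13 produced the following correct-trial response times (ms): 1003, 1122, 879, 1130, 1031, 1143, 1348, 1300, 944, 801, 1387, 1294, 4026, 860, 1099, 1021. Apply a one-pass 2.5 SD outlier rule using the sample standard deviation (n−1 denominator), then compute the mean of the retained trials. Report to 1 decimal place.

n = 16, ΣRT = 20388, M = 1274.250
Σ(x−M)² = 8540999.00; s = √(8540999.00/15) = 754.586
Cutoffs: 1274.250 ± 2.5·754.586 → [-612.2, 3160.7]
Outside: 4026 → excluded.
Retained (n=15): Σ = 16362, mean = 16362/15 = 1090.800

1090.8 ms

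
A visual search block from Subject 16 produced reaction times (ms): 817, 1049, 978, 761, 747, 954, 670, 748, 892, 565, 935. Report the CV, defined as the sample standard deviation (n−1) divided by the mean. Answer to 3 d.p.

0.177

n = 11, Σ = 9116, M = 828.7273
Σ(x−M)² = 214460.182; s = √(214460.182/10) = 146.4446
CV = 146.4446 / 828.7273 = 0.17671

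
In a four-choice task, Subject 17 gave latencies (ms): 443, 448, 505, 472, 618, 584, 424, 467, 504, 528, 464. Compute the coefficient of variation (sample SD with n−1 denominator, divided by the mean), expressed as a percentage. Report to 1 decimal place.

n = 11, Σ = 5457, M = 496.0909
Σ(x−M)² = 36534.909; s = √(36534.909/10) = 60.4441
CV = 60.4441 / 496.0909 = 0.12184 = 12.184%

12.2%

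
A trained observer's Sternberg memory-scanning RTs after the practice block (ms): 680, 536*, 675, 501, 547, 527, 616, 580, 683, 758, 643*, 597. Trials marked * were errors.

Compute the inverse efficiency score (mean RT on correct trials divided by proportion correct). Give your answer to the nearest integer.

Correct trials (n=10): 680, 675, 501, 547, 527, 616, 580, 683, 758, 597
Mean correct RT = 6164/10 = 616.4000 ms
Proportion correct = 10/12
IES = 616.4000 / (10/12) = 739.680 ms

740 ms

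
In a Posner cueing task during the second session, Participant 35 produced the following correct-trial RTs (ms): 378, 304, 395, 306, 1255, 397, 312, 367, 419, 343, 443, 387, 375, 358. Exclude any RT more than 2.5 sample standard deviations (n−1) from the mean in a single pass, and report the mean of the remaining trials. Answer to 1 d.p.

368.0 ms

n = 14, ΣRT = 6039, M = 431.357
Σ(x−M)² = 752679.21; s = √(752679.21/13) = 240.621
Cutoffs: 431.357 ± 2.5·240.621 → [-170.2, 1032.9]
Outside: 1255 → excluded.
Retained (n=13): Σ = 4784, mean = 4784/13 = 368.000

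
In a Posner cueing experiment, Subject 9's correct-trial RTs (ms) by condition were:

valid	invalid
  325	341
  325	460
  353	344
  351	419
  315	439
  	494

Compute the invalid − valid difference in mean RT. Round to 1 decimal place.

82.4 ms

M(valid) = 1669/5 = 333.800
M(invalid) = 2497/6 = 416.167
Difference = 416.167 − 333.800 = 82.367 ms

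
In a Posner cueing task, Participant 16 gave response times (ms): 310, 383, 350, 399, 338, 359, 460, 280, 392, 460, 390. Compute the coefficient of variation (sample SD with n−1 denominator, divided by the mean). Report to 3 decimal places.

0.149

n = 11, Σ = 4121, M = 374.6364
Σ(x−M)² = 31102.545; s = √(31102.545/10) = 55.7697
CV = 55.7697 / 374.6364 = 0.14886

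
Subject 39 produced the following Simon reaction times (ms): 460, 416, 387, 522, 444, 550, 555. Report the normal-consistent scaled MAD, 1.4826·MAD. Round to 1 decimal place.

91.9 ms

Sorted: 387, 416, 444, 460, 522, 550, 555 → median = 460
|x − 460| sorted: 0, 16, 44, 62, 73, 90, 95 → MAD = 62
Robust SD ≈ 1.4826 × 62 = 91.921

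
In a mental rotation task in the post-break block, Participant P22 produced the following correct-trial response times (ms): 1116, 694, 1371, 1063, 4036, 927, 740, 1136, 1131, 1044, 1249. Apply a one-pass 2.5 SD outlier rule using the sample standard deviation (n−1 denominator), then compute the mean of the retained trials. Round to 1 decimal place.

1047.1 ms

n = 11, ΣRT = 14507, M = 1318.818
Σ(x−M)² = 8520425.64; s = √(8520425.64/10) = 923.062
Cutoffs: 1318.818 ± 2.5·923.062 → [-988.8, 3626.5]
Outside: 4036 → excluded.
Retained (n=10): Σ = 10471, mean = 10471/10 = 1047.100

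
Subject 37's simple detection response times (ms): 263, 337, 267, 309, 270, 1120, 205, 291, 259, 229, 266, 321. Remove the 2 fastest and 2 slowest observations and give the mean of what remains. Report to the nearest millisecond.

Sorted: 205, 229, 259, 263, 266, 267, 270, 291, 309, 321, 337, 1120
Drop lowest 2 (205, 229) and highest 2 (337, 1120)
Remaining (n=8): Σ = 2246, mean = 2246/8 = 280.750

281 ms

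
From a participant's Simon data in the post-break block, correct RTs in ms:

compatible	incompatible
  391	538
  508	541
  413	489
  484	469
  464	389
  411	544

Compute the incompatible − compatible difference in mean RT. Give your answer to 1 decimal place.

49.8 ms

M(compatible) = 2671/6 = 445.167
M(incompatible) = 2970/6 = 495.000
Difference = 495.000 − 445.167 = 49.833 ms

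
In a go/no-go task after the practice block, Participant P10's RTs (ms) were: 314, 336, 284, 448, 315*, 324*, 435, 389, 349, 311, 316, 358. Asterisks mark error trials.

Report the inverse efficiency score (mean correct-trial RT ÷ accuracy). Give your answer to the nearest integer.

425 ms

Correct trials (n=10): 314, 336, 284, 448, 435, 389, 349, 311, 316, 358
Mean correct RT = 3540/10 = 354.0000 ms
Proportion correct = 10/12
IES = 354.0000 / (10/12) = 424.800 ms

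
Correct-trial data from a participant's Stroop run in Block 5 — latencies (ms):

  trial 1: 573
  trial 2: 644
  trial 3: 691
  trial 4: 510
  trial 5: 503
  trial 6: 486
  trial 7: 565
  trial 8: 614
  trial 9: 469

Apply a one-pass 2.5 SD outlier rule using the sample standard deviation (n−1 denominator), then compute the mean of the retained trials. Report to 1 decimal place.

n = 9, ΣRT = 5055, M = 561.667
Σ(x−M)² = 46808.00; s = √(46808.00/8) = 76.492
Cutoffs: 561.667 ± 2.5·76.492 → [370.4, 752.9]
No RTs fall outside the cutoffs; all 9 retained. Mean = 5055/9 = 561.667

561.7 ms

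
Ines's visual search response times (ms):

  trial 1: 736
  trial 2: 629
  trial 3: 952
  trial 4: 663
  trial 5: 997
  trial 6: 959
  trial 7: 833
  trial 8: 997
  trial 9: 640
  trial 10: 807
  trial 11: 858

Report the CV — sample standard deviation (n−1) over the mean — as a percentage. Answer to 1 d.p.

17.2%

n = 11, Σ = 9071, M = 824.6364
Σ(x−M)² = 201534.545; s = √(201534.545/10) = 141.9629
CV = 141.9629 / 824.6364 = 0.17215 = 17.215%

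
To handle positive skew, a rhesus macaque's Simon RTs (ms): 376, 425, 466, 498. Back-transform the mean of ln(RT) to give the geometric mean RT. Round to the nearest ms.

439 ms

ln(RT): 5.9296, 6.0521, 6.1442, 6.2106
Mean ln(RT) = 24.3365/4 = 6.08412
Geometric mean = exp(6.08412) = 438.83 ms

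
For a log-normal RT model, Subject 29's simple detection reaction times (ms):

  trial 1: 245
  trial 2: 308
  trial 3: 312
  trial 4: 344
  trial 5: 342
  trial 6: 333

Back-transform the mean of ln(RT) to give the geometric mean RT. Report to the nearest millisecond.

312 ms

ln(RT): 5.5013, 5.7301, 5.7430, 5.8406, 5.8348, 5.8081
Mean ln(RT) = 34.4580/6 = 5.74299
Geometric mean = exp(5.74299) = 312.00 ms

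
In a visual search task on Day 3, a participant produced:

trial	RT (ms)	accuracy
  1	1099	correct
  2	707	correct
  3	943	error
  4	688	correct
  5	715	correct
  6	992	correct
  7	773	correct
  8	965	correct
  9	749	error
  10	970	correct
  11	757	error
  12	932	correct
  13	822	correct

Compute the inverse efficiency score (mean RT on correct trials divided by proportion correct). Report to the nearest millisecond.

1126 ms

Correct trials (n=10): 1099, 707, 688, 715, 992, 773, 965, 970, 932, 822
Mean correct RT = 8663/10 = 866.3000 ms
Proportion correct = 10/13
IES = 866.3000 / (10/13) = 1126.190 ms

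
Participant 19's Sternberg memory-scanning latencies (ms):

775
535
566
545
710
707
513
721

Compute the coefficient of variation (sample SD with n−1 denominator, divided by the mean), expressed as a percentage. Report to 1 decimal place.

n = 8, Σ = 5072, M = 634.0000
Σ(x−M)² = 75542.000; s = √(75542.000/7) = 103.8832
CV = 103.8832 / 634.0000 = 0.16385 = 16.385%

16.4%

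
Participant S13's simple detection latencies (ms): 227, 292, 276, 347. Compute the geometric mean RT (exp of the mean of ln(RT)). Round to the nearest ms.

282 ms

ln(RT): 5.4250, 5.6768, 5.6204, 5.8493
Mean ln(RT) = 22.5714/4 = 5.64286
Geometric mean = exp(5.64286) = 282.27 ms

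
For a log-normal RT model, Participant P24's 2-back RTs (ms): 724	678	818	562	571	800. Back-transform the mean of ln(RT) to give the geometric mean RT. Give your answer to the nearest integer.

685 ms

ln(RT): 6.5848, 6.5191, 6.7069, 6.3315, 6.3474, 6.6846
Mean ln(RT) = 39.1743/6 = 6.52905
Geometric mean = exp(6.52905) = 684.75 ms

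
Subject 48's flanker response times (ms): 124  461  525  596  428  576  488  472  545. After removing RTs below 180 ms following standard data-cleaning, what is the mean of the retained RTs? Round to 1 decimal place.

511.4 ms

Excluded: 124
Retained (n=8): Σ = 4091
Mean = 4091/8 = 511.3750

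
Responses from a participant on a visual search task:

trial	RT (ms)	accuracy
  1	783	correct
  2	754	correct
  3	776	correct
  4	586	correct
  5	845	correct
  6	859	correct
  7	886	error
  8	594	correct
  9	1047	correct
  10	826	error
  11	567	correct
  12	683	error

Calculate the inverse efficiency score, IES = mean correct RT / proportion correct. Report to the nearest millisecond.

1009 ms

Correct trials (n=9): 783, 754, 776, 586, 845, 859, 594, 1047, 567
Mean correct RT = 6811/9 = 756.7778 ms
Proportion correct = 9/12
IES = 756.7778 / (9/12) = 1009.037 ms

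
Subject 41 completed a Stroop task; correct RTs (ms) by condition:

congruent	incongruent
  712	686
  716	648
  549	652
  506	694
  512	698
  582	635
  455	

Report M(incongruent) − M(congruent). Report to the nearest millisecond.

M(congruent) = 4032/7 = 576.000
M(incongruent) = 4013/6 = 668.833
Difference = 668.833 − 576.000 = 92.833 ms

93 ms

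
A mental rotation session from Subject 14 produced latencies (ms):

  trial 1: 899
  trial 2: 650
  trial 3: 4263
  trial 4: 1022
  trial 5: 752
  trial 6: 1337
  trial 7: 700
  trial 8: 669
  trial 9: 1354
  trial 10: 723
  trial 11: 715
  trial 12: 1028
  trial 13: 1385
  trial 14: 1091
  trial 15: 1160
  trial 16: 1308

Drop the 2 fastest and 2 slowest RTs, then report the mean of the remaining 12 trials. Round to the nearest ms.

Sorted: 650, 669, 700, 715, 723, 752, 899, 1022, 1028, 1091, 1160, 1308, 1337, 1354, 1385, 4263
Drop lowest 2 (650, 669) and highest 2 (1385, 4263)
Remaining (n=12): Σ = 12089, mean = 12089/12 = 1007.417

1007 ms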